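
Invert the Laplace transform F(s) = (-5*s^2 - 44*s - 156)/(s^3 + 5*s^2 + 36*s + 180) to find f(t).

Factor the denominator: s^3 + 5*s^2 + 36*s + 180 = (s + 5)*(s^2 + 36).
Partial fraction decomposition gives [-1/(s + 5)] + [-4*s/(s^2 + 36)] + [-24/(s^2 + 36)].
Invert each term: -1/(s + 5) ↔ -e^(-5t); -4·s/(s^2 + 36) ↔ -4cos(6t); -4·6/(s^2 + 36) ↔ -4sin(6t).

f(t) = -4*sin(6*t) - 4*cos(6*t) - exp(-5*t)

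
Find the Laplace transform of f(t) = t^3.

L{t^3} = 3!/s^4 = 6/s^4.

6/s^4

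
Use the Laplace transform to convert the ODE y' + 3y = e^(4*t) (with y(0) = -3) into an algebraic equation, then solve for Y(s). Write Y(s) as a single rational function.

Apply the Laplace transform to the equation.
With L{y'} = sY - y(0) = sY - (-3): the LHS transforms to (s + 3)Y - (-3).
The right side is L{e^(4*t)} = 1/(s - 4).
So (s + 3)Y = 1/(s - 4) + (-3).
Solve for Y(s) and write it as one ratio of polynomials.

Y(s) = (-3*s + 13)/(s^2 - s - 12)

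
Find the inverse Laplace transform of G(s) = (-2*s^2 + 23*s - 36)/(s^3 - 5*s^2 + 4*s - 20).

Factor the denominator: s^3 - 5*s^2 + 4*s - 20 = (s - 5)*(s^2 + 4).
Partial fraction decomposition gives [1/(s - 5)] + [-3*s/(s^2 + 4)] + [8/(s^2 + 4)].
Invert each term: 1/(s - 5) ↔ e^(5t); -3·s/(s^2 + 4) ↔ -3cos(2t); 4·2/(s^2 + 4) ↔ 4sin(2t).

exp(5*t) + 4*sin(2*t) - 3*cos(2*t)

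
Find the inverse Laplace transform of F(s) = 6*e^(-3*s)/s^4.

The factor e^(-3s) signals a time shift by c = 3 (second shifting theorem).
L{t^3} = 3!/s^4 = 6/s^4, so L^-1{6/s^4} = t^3.
Hence the inverse is u(t - 3) times that function evaluated at t - 3.

Heaviside(t - 3)*((t - 3)^3)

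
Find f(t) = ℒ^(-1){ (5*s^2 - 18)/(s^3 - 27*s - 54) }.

Factor the denominator: s^3 - 27*s - 54 = (s - 6)*(s + 3)^2.
Partial fraction decomposition gives [3/(s + 3)] + [-3/(s + 3)^2] + [2/(s - 6)].
Invert each term: 3/(s + 3) ↔ 3e^(-3t); -3/(s + 3)^2 ↔ -3t·e^(-3t); 2/(s - 6) ↔ 2e^(6t).

f(t) = -3*t*exp(-3*t) + 2*exp(6*t) + 3*exp(-3*t)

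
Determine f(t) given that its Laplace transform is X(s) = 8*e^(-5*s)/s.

The factor e^(-5s) signals a time shift by c = 5 (second shifting theorem).
L{8} = 8/s, so L^-1{8/s} = 8.
Hence the inverse is u(t - 5) times that function evaluated at t - 5.

f(t) = Heaviside(t - 5)*(8)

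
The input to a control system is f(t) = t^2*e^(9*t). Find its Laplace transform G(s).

G(s) = 2/(s - 9)^3

L{e^(9t)} = 1/(s - 9).
Then apply L{t^2·g(t)} = (-1)^2 d^2/ds^2[H(s)] with H(s) = 1/(s - 9):
differentiating 2 times and applying the sign gives 2/(s - 9)^3.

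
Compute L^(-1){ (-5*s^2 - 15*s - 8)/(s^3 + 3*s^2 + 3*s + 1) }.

t^2*exp(-t) - 5*t*exp(-t) - 5*exp(-t)

Factor the denominator: s^3 + 3*s^2 + 3*s + 1 = (s + 1)^3.
Partial fraction decomposition gives [-5/(s + 1)] + [-5/(s + 1)^2] + [2/(s + 1)^3].
Invert each term: -5/(s + 1) ↔ -5e^(-t); -5/(s + 1)^2 ↔ -5t·e^(-t); 2/(s + 1)^3 ↔ (1)t^2·e^(-t).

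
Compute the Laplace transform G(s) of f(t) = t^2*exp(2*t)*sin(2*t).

L{sin(2t)} = 2/(s^2 + 4).
Multiplying by e^(2t) shifts s → s - 2, so L{exp(2*t)*sin(2*t)} = 2/((s - 2)^2 + 4).
Then apply L{t^2·g(t)} = (-1)^2 d^2/ds^2[H(s)] with H(s) = 2/((s - 2)^2 + 4):
differentiating 2 times and applying the sign gives 4*(3*s^2 - 12*s + 8)/(s^2 - 4*s + 8)^3.

G(s) = 4*(3*s^2 - 12*s + 8)/(s^2 - 4*s + 8)^3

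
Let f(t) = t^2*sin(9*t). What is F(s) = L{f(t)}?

L{sin(9t)} = 9/(s^2 + 81).
Then apply L{t^2·g(t)} = (-1)^2 d^2/ds^2[G(s)] with G(s) = 9/(s^2 + 81):
differentiating 2 times and applying the sign gives 54*(s^2 - 27)/(s^2 + 81)^3.

F(s) = 54*(s^2 - 27)/(s^2 + 81)^3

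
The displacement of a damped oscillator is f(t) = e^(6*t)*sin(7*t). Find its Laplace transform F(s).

L{sin(7t)} = 7/(s^2 + 49).
By the first shifting theorem, multiplying by e^(6t) replaces s with s - 6.

F(s) = 7/((s - 6)^2 + 49)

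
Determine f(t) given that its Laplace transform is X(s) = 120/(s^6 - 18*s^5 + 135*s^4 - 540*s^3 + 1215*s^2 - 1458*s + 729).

Rewrite the denominator: s^6 - 18*s^5 + 135*s^4 - 540*s^3 + 1215*s^2 - 1458*s + 729 = (s - 3)^6.
The form in (s - 3) signals a first-shifting-theorem factor e^(3t).
Since L{t^5} = 5!/s^6 = 120/s^6, the inverse is t^5*e^(3*t).

f(t) = t^5*exp(3*t)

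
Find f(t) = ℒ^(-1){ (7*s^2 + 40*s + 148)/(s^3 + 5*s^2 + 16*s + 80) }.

Factor the denominator: s^3 + 5*s^2 + 16*s + 80 = (s + 5)*(s^2 + 16).
Partial fraction decomposition gives [3/(s + 5)] + [4*s/(s^2 + 16)] + [20/(s^2 + 16)].
Invert each term: 3/(s + 5) ↔ 3e^(-5t); 4·s/(s^2 + 16) ↔ 4cos(4t); 5·4/(s^2 + 16) ↔ 5sin(4t).

f(t) = 5*sin(4*t) + 4*cos(4*t) + 3*exp(-5*t)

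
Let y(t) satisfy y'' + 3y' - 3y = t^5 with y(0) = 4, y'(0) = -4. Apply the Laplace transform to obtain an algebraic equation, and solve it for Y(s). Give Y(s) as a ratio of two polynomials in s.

Apply the Laplace transform to the equation.
With L{y''} = s^2 Y - s·y(0) - y'(0) and L{y'} = sY - y(0), with y(0) = 4, y'(0) = -4: the LHS transforms to (s^2 + 3*s - 3)Y - (4*s + 8).
The right side is L{t^5} = 120/s^6.
So (s^2 + 3*s - 3)Y = 120/s^6 + (4*s + 8).
Solve for Y(s) and write it as one ratio of polynomials.

Y(s) = (4*s^7 + 8*s^6 + 120)/(s^8 + 3*s^7 - 3*s^6)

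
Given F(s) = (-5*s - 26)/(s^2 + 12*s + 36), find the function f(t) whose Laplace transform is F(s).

f(t) = 4*t*exp(-6*t) - 5*exp(-6*t)

Factor the denominator: s^2 + 12*s + 36 = (s + 6)^2.
Partial fraction decomposition gives [-5/(s + 6)] + [4/(s + 6)^2].
Invert each term: -5/(s + 6) ↔ -5e^(-6t); 4/(s + 6)^2 ↔ 4t·e^(-6t).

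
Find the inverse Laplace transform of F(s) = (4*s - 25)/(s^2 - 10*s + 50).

Complete the square in the denominator: s^2 - 10*s + 50 = (s - 5)^2 + 5^2.
Split the numerator to match: 4*s - 25 = 4·(s - 5) - 1·5.
Invert each term: 4·(s - 5)/((s - 5)^2 + 25) ↔ 4e^(5t)cos(5t); -1·5/((s - 5)^2 + 25) ↔ -e^(5t)sin(5t).

-exp(5*t)*sin(5*t) + 4*exp(5*t)*cos(5*t)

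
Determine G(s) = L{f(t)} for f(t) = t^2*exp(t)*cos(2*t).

G(s) = 2*(s - 1)*(s^2 - 2*s - 11)/(s^2 - 2*s + 5)^3

L{cos(2t)} = s/(s^2 + 4).
Multiplying by e^(t) shifts s → s - 1, so L{exp(t)*cos(2*t)} = (s - 1)/((s - 1)^2 + 4).
Then apply L{t^2·g(t)} = (-1)^2 d^2/ds^2[H(s)] with H(s) = (s - 1)/((s - 1)^2 + 4):
differentiating 2 times and applying the sign gives 2*(s - 1)*(s^2 - 2*s - 11)/(s^2 - 2*s + 5)^3.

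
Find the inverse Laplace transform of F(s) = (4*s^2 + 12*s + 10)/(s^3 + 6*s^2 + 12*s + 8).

Factor the denominator: s^3 + 6*s^2 + 12*s + 8 = (s + 2)^3.
Partial fraction decomposition gives [4/(s + 2)] + [-4/(s + 2)^2] + [2/(s + 2)^3].
Invert each term: 4/(s + 2) ↔ 4e^(-2t); -4/(s + 2)^2 ↔ -4t·e^(-2t); 2/(s + 2)^3 ↔ (1)t^2·e^(-2t).

t^2*exp(-2*t) - 4*t*exp(-2*t) + 4*exp(-2*t)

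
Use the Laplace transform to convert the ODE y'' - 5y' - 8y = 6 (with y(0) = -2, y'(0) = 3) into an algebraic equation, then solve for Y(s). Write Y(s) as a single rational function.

Y(s) = (-2*s^2 + 13*s + 6)/(s^3 - 5*s^2 - 8*s)

Transform both sides with L{·}.
Using L{y''} = s^2 Y - s·y(0) - y'(0) and L{y'} = sY - y(0), with y(0) = -2, y'(0) = 3, the left side becomes (s^2 - 5*s - 8)Y - (-2*s + 13).
The right side is L{6} = 6/s.
So (s^2 - 5*s - 8)Y = 6/s + (-2*s + 13).
Solve for Y(s) and write it as one ratio of polynomials.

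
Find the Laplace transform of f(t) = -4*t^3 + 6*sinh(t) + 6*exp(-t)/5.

6/(s^2 - 1) + 6/(5*(s + 1)) - 24/s^4

The transform is linear, so treat each term independently.
(-4)·[L{t^3} = 3!/s^4 = 6/s^4]; (6/5)·[L{e^(-t)} = 1/(s + 1)]; (6)·[L{sinh(t)} = 1/(s^2 - 1)].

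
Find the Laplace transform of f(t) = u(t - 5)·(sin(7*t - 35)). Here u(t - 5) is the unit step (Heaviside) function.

7*exp(-5*s)/(s^2 + 49)

By the second shifting theorem, L{u(t - c)·g(t - c)} = e^(-cs)·G(s) with c = 5 and G(s) = L{g(t)}.
L{sin(7t)} = 7/(s^2 + 49).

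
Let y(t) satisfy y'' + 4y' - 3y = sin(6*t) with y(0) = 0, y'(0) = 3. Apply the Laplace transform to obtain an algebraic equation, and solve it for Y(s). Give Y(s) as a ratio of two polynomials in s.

Y(s) = (3*s^2 + 114)/(s^4 + 4*s^3 + 33*s^2 + 144*s - 108)

Transform both sides with L{·}.
Using L{y''} = s^2 Y - s·y(0) - y'(0) and L{y'} = sY - y(0), with y(0) = 0, y'(0) = 3, the left side becomes (s^2 + 4*s - 3)Y - (3).
The right side is L{sin(6*t)} = 6/(s^2 + 36).
So (s^2 + 4*s - 3)Y = 6/(s^2 + 36) + (3).
Solve for Y(s) and write it as one ratio of polynomials.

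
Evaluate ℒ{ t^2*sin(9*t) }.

54*(s^2 - 27)/(s^2 + 81)^3

L{sin(9t)} = 9/(s^2 + 81).
Then apply L{t^2·g(t)} = (-1)^2 d^2/ds^2[G(s)] with G(s) = 9/(s^2 + 81):
differentiating 2 times and applying the sign gives 54*(s^2 - 27)/(s^2 + 81)^3.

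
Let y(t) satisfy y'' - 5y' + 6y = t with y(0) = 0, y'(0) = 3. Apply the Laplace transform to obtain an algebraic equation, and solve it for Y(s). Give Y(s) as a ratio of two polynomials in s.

Laplace-transform each side.
The derivative rules (L{y''} = s^2 Y - s·y(0) - y'(0) and L{y'} = sY - y(0), with y(0) = 0, y'(0) = 3) turn the left side into (s^2 - 5*s + 6)Y - (3).
The right side is L{t} = s^(-2).
So (s^2 - 5*s + 6)Y = s^(-2) + (3).
Solve for Y(s) and write it as one ratio of polynomials.

Y(s) = (3*s^2 + 1)/(s^4 - 5*s^3 + 6*s^2)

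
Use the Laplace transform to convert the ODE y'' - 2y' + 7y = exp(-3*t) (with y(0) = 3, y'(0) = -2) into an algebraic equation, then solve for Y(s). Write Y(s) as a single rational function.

Laplace-transform each side.
The derivative rules (L{y''} = s^2 Y - s·y(0) - y'(0) and L{y'} = sY - y(0), with y(0) = 3, y'(0) = -2) turn the left side into (s^2 - 2*s + 7)Y - (3*s - 8).
The right side is L{exp(-3*t)} = 1/(s + 3).
So (s^2 - 2*s + 7)Y = 1/(s + 3) + (3*s - 8).
Solve for Y(s) and write it as one ratio of polynomials.

Y(s) = (3*s^2 + s - 23)/(s^3 + s^2 + s + 21)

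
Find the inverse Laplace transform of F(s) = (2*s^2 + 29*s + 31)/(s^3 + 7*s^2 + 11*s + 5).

t*exp(-t) + 6*exp(-t) - 4*exp(-5*t)

Factor the denominator: s^3 + 7*s^2 + 11*s + 5 = (s + 1)^2*(s + 5).
Partial fraction decomposition gives [6/(s + 1)] + [(s + 1)^(-2)] + [-4/(s + 5)].
Invert each term: 6/(s + 1) ↔ 6e^(-t); 1/(s + 1)^2 ↔ t·e^(-t); -4/(s + 5) ↔ -4e^(-5t).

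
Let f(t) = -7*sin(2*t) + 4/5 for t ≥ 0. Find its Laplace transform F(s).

F(s) = -14/(s^2 + 4) + 4/(5*s)

The transform is linear, so treat each term independently.
L{4/5} = (4/5)/s; (-7)·[L{sin(2t)} = 2/(s^2 + 4)].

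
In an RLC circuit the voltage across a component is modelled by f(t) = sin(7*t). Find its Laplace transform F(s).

F(s) = 7/(s^2 + 49)

L{sin(7t)} = 7/(s^2 + 49).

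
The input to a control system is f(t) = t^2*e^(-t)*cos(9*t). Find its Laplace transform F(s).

L{cos(9t)} = s/(s^2 + 81).
Multiplying by e^(-t) shifts s → s + 1, so L{e^(-t)*cos(9*t)} = (s + 1)/((s + 1)^2 + 81).
Then apply L{t^2·g(t)} = (-1)^2 d^2/ds^2[G(s)] with G(s) = (s + 1)/((s + 1)^2 + 81):
differentiating 2 times and applying the sign gives 2*(s + 1)*(s^2 + 2*s - 242)/(s^2 + 2*s + 82)^3.

F(s) = 2*(s + 1)*(s^2 + 2*s - 242)/(s^2 + 2*s + 82)^3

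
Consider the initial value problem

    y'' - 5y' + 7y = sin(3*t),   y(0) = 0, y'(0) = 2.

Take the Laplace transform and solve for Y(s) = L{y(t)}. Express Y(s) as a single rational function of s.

Transform both sides with L{·}.
The derivative rules (L{y''} = s^2 Y - s·y(0) - y'(0) and L{y'} = sY - y(0), with y(0) = 0, y'(0) = 2) turn the left side into (s^2 - 5*s + 7)Y - (2).
The right side is L{sin(3*t)} = 3/(s^2 + 9).
So (s^2 - 5*s + 7)Y = 3/(s^2 + 9) + (2).
Solve for Y(s) and write it as one ratio of polynomials.

Y(s) = (2*s^2 + 21)/(s^4 - 5*s^3 + 16*s^2 - 45*s + 63)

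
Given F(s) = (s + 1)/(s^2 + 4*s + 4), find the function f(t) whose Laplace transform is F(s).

f(t) = -t*exp(-2*t) + exp(-2*t)

Factor the denominator: s^2 + 4*s + 4 = (s + 2)^2.
Partial fraction decomposition gives [1/(s + 2)] + [-1/(s + 2)^2].
Invert each term: 1/(s + 2) ↔ e^(-2t); -1/(s + 2)^2 ↔ -t·e^(-2t).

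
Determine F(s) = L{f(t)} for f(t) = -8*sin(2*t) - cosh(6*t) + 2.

Apply the Laplace transform termwise.
(-8)·[L{sin(2t)} = 2/(s^2 + 4)]; (-1)·[L{cosh(6t)} = s/(s^2 - 36)]; L{2} = 2/s.

F(s) = -s/(s^2 - 36) - 16/(s^2 + 4) + 2/s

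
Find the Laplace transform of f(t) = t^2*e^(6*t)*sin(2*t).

4*(3*s^2 - 36*s + 104)/(s^2 - 12*s + 40)^3

L{sin(2t)} = 2/(s^2 + 4).
Multiplying by e^(6t) shifts s → s - 6, so L{e^(6*t)*sin(2*t)} = 2/((s - 6)^2 + 4).
Then apply L{t^2·g(t)} = (-1)^2 d^2/ds^2[H(s)] with H(s) = 2/((s - 6)^2 + 4):
differentiating 2 times and applying the sign gives 4*(3*s^2 - 36*s + 104)/(s^2 - 12*s + 40)^3.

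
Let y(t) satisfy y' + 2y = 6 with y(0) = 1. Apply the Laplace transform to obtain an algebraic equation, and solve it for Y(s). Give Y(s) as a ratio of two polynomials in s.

Y(s) = (s + 6)/(s^2 + 2*s)

Transform both sides with L{·}.
The derivative rules (L{y'} = sY - y(0) = sY - 1) turn the left side into (s + 2)Y - (1).
The right side is L{6} = 6/s.
So (s + 2)Y = 6/s + (1).
Isolate Y and clear denominators.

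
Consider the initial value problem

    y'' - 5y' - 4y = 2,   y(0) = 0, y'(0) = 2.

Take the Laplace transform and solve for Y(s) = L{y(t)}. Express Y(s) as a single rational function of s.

Laplace-transform each side.
Using L{y''} = s^2 Y - s·y(0) - y'(0) and L{y'} = sY - y(0), with y(0) = 0, y'(0) = 2, the left side becomes (s^2 - 5*s - 4)Y - (2).
The right side is L{2} = 2/s.
So (s^2 - 5*s - 4)Y = 2/s + (2).
Isolate Y and clear denominators.

Y(s) = (2*s + 2)/(s^3 - 5*s^2 - 4*s)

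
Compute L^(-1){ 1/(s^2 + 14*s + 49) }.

Rewrite the denominator: s^2 + 14*s + 49 = (s + 7)^2.
The form in (s + 7) signals a first-shifting-theorem factor e^(-7t).
Since L{t} = 1!/s^2 = 1/s^2, the inverse is t*e^(-7*t).

t*exp(-7*t)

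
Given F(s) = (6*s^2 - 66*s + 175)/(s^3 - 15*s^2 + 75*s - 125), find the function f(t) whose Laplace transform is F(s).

Factor the denominator: s^3 - 15*s^2 + 75*s - 125 = (s - 5)^3.
Partial fraction decomposition gives [6/(s - 5)] + [-6/(s - 5)^2] + [-5/(s - 5)^3].
Invert each term: 6/(s - 5) ↔ 6e^(5t); -6/(s - 5)^2 ↔ -6t·e^(5t); -5/(s - 5)^3 ↔ (-5/2)t^2·e^(5t).

f(t) = -5*t^2*exp(5*t)/2 - 6*t*exp(5*t) + 6*exp(5*t)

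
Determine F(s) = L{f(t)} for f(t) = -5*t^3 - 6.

The transform is linear, so treat each term independently.
L{-6} = -6/s; (-5)·[L{t^3} = 3!/s^4 = 6/s^4].

F(s) = -6/s - 30/s^4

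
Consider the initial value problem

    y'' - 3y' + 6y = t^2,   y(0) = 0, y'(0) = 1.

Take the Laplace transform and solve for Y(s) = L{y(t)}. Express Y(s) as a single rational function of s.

Y(s) = (s^3 + 2)/(s^5 - 3*s^4 + 6*s^3)

Laplace-transform each side.
Using L{y''} = s^2 Y - s·y(0) - y'(0) and L{y'} = sY - y(0), with y(0) = 0, y'(0) = 1, the left side becomes (s^2 - 3*s + 6)Y - (1).
The right side is L{t^2} = 2/s^3.
So (s^2 - 3*s + 6)Y = 2/s^3 + (1).
Divide through and combine into a single rational function.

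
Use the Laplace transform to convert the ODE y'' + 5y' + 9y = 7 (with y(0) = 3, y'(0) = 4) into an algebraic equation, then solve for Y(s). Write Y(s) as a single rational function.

Take the Laplace transform of both sides.
With L{y''} = s^2 Y - s·y(0) - y'(0) and L{y'} = sY - y(0), with y(0) = 3, y'(0) = 4: the LHS transforms to (s^2 + 5*s + 9)Y - (3*s + 19).
The right side is L{7} = 7/s.
So (s^2 + 5*s + 9)Y = 7/s + (3*s + 19).
Divide through and combine into a single rational function.

Y(s) = (3*s^2 + 19*s + 7)/(s^3 + 5*s^2 + 9*s)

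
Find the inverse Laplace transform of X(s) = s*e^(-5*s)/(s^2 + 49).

Heaviside(t - 5)*(cos(7*t - 35))

The factor e^(-5s) signals a time shift by c = 5 (second shifting theorem).
L{cos(7t)} = s/(s^2 + 49), so L^-1{s/(s^2 + 49)} = cos(7*t).
Hence the inverse is u(t - 5) times that function evaluated at t - 5.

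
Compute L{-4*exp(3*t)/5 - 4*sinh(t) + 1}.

By linearity of the Laplace transform, transform each term separately.
(-4/5)·[L{e^(3t)} = 1/(s - 3)]; (-4)·[L{sinh(t)} = 1/(s^2 - 1)]; L{1} = 1/s.

-4/(s^2 - 1) - 4/(5*(s - 3)) + 1/s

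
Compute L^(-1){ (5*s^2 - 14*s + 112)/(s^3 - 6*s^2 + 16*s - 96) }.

4*exp(6*t) - 2*sin(4*t) + cos(4*t)

Factor the denominator: s^3 - 6*s^2 + 16*s - 96 = (s - 6)*(s^2 + 16).
Partial fraction decomposition gives [4/(s - 6)] + [s/(s^2 + 16)] + [-8/(s^2 + 16)].
Invert each term: 4/(s - 6) ↔ 4e^(6t); 1·s/(s^2 + 16) ↔ cos(4t); -2·4/(s^2 + 16) ↔ -2sin(4t).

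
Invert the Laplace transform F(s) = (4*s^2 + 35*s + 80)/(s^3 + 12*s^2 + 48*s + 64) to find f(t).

f(t) = 2*t^2*exp(-4*t) + 3*t*exp(-4*t) + 4*exp(-4*t)

Factor the denominator: s^3 + 12*s^2 + 48*s + 64 = (s + 4)^3.
Partial fraction decomposition gives [4/(s + 4)] + [3/(s + 4)^2] + [4/(s + 4)^3].
Invert each term: 4/(s + 4) ↔ 4e^(-4t); 3/(s + 4)^2 ↔ 3t·e^(-4t); 4/(s + 4)^3 ↔ (2)t^2·e^(-4t).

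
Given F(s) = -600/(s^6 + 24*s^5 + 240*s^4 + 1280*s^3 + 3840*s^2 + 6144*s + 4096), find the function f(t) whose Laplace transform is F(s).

f(t) = -5*t^5*exp(-4*t)

Rewrite the denominator: s^6 + 24*s^5 + 240*s^4 + 1280*s^3 + 3840*s^2 + 6144*s + 4096 = (s + 4)^6.
The form in (s + 4) signals a first-shifting-theorem factor e^(-4t).
Since L{t^5} = 5!/s^6 = 120/s^6, the inverse is t^5*e^(-4*t), scaled by -5.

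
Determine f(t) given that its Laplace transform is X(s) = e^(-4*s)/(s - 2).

f(t) = Heaviside(t - 4)*(exp(2*t - 8))

The factor e^(-4s) signals a time shift by c = 4 (second shifting theorem).
L{e^(2t)} = 1/(s - 2), so L^-1{1/(s - 2)} = e^(2*t).
Hence the inverse is u(t - 4) times that function evaluated at t - 4.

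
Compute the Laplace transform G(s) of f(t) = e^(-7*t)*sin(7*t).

L{sin(7t)} = 7/(s^2 + 49).
By the first shifting theorem, multiplying by e^(-7t) replaces s with s + 7.

G(s) = 7/((s + 7)^2 + 49)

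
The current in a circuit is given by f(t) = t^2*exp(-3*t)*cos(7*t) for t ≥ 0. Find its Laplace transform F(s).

L{cos(7t)} = s/(s^2 + 49).
Multiplying by e^(-3t) shifts s → s + 3, so L{exp(-3*t)*cos(7*t)} = (s + 3)/((s + 3)^2 + 49).
Then apply L{t^2·g(t)} = (-1)^2 d^2/ds^2[G(s)] with G(s) = (s + 3)/((s + 3)^2 + 49):
differentiating 2 times and applying the sign gives 2*(s + 3)*(s^2 + 6*s - 138)/(s^2 + 6*s + 58)^3.

F(s) = 2*(s + 3)*(s^2 + 6*s - 138)/(s^2 + 6*s + 58)^3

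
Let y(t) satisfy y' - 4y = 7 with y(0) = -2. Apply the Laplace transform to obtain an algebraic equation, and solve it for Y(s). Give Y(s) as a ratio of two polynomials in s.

Apply the Laplace transform to the equation.
With L{y'} = sY - y(0) = sY - (-2): the LHS transforms to (s - 4)Y - (-2).
The right side is L{7} = 7/s.
So (s - 4)Y = 7/s + (-2).
Isolate Y and clear denominators.

Y(s) = (-2*s + 7)/(s^2 - 4*s)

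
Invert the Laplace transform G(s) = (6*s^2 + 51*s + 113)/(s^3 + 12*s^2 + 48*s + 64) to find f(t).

Factor the denominator: s^3 + 12*s^2 + 48*s + 64 = (s + 4)^3.
Partial fraction decomposition gives [6/(s + 4)] + [3/(s + 4)^2] + [5/(s + 4)^3].
Invert each term: 6/(s + 4) ↔ 6e^(-4t); 3/(s + 4)^2 ↔ 3t·e^(-4t); 5/(s + 4)^3 ↔ (5/2)t^2·e^(-4t).

f(t) = 5*t^2*exp(-4*t)/2 + 3*t*exp(-4*t) + 6*exp(-4*t)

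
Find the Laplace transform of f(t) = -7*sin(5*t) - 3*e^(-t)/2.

-35/(s^2 + 25) - 3/(2*(s + 1))

By linearity of the Laplace transform, transform each term separately.
(-3/2)·[L{e^(-t)} = 1/(s + 1)]; (-7)·[L{sin(5t)} = 5/(s^2 + 25)].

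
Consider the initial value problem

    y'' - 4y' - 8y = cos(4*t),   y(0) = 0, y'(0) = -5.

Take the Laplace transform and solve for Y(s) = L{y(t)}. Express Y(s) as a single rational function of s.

Apply the Laplace transform to the equation.
The derivative rules (L{y''} = s^2 Y - s·y(0) - y'(0) and L{y'} = sY - y(0), with y(0) = 0, y'(0) = -5) turn the left side into (s^2 - 4*s - 8)Y - (-5).
The right side is L{cos(4*t)} = s/(s^2 + 16).
So (s^2 - 4*s - 8)Y = s/(s^2 + 16) + (-5).
Solve for Y(s) and write it as one ratio of polynomials.

Y(s) = (-5*s^2 + s - 80)/(s^4 - 4*s^3 + 8*s^2 - 64*s - 128)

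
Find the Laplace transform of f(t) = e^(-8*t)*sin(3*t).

L{sin(3t)} = 3/(s^2 + 9).
By the first shifting theorem, multiplying by e^(-8t) replaces s with s + 8.

3/((s + 8)^2 + 9)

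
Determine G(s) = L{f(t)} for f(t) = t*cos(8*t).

G(s) = (s - 8)*(s + 8)/(s^2 + 64)^2

L{cos(8t)} = s/(s^2 + 64).
Then apply L{t·g(t)} = -d/ds[H(s)] with H(s) = s/(s^2 + 64):
differentiating 1 time and applying the sign gives (s - 8)*(s + 8)/(s^2 + 64)^2.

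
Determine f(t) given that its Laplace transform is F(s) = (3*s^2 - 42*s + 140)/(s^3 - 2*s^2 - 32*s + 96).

f(t) = 2*t*exp(4*t) - 2*exp(4*t) + 5*exp(-6*t)

Factor the denominator: s^3 - 2*s^2 - 32*s + 96 = (s - 4)^2*(s + 6).
Partial fraction decomposition gives [-2/(s - 4)] + [2/(s - 4)^2] + [5/(s + 6)].
Invert each term: -2/(s - 4) ↔ -2e^(4t); 2/(s - 4)^2 ↔ 2t·e^(4t); 5/(s + 6) ↔ 5e^(-6t).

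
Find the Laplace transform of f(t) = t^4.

24/s^5

L{t^4} = 4!/s^5 = 24/s^5.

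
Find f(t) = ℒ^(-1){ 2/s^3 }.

Since L{t^2} = 2!/s^3 = 2/s^3, the inverse is t^2.

f(t) = t^2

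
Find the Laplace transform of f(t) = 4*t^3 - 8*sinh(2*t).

-16/(s^2 - 4) + 24/s^4

The transform is linear, so treat each term independently.
(4)·[L{t^3} = 3!/s^4 = 6/s^4]; (-8)·[L{sinh(2t)} = 2/(s^2 - 4)].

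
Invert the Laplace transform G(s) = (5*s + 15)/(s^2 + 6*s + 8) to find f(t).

f(t) = 5*exp(-3*t)*cosh(t)

Rewrite the denominator: s^2 + 6*s + 8 = (s + 3)^2 - 1.
The form in (s + 3) signals a first-shifting-theorem factor e^(-3t).
Since L{cosh(t)} = s/(s^2 - 1), the inverse is e^(-3*t)*cosh(t), scaled by 5.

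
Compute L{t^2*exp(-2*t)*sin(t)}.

L{sin(t)} = 1/(s^2 + 1).
Multiplying by e^(-2t) shifts s → s + 2, so L{exp(-2*t)*sin(t)} = 1/((s + 2)^2 + 1).
Then apply L{t^2·g(t)} = (-1)^2 d^2/ds^2[H(s)] with H(s) = 1/((s + 2)^2 + 1):
differentiating 2 times and applying the sign gives 2*(3*s^2 + 12*s + 11)/(s^2 + 4*s + 5)^3.

2*(3*s^2 + 12*s + 11)/(s^2 + 4*s + 5)^3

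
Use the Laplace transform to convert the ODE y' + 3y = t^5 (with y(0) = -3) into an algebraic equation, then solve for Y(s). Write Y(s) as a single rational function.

Take the Laplace transform of both sides.
The derivative rules (L{y'} = sY - y(0) = sY - (-3)) turn the left side into (s + 3)Y - (-3).
The right side is L{t^5} = 120/s^6.
So (s + 3)Y = 120/s^6 + (-3).
Solve for Y(s) and write it as one ratio of polynomials.

Y(s) = (-3*s^6 + 120)/(s^7 + 3*s^6)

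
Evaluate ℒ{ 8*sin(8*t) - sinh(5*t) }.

64/(s^2 + 64) - 5/(s^2 - 25)

Apply the Laplace transform termwise.
(-1)·[L{sinh(5t)} = 5/(s^2 - 25)]; (8)·[L{sin(8t)} = 8/(s^2 + 64)].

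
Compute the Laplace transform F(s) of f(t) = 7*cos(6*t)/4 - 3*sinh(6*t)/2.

Apply the Laplace transform termwise.
(-3/2)·[L{sinh(6t)} = 6/(s^2 - 36)]; (7/4)·[L{cos(6t)} = s/(s^2 + 36)].

F(s) = 7*s/(4*(s^2 + 36)) - 9/(s^2 - 36)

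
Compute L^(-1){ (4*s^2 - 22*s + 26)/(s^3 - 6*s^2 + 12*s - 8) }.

-t^2*exp(2*t) - 6*t*exp(2*t) + 4*exp(2*t)

Factor the denominator: s^3 - 6*s^2 + 12*s - 8 = (s - 2)^3.
Partial fraction decomposition gives [4/(s - 2)] + [-6/(s - 2)^2] + [-2/(s - 2)^3].
Invert each term: 4/(s - 2) ↔ 4e^(2t); -6/(s - 2)^2 ↔ -6t·e^(2t); -2/(s - 2)^3 ↔ (-1)t^2·e^(2t).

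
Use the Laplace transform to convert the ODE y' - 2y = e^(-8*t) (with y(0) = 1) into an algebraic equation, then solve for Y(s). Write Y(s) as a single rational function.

Y(s) = (s + 9)/(s^2 + 6*s - 16)

Apply the Laplace transform to the equation.
Using L{y'} = sY - y(0) = sY - 1, the left side becomes (s - 2)Y - (1).
The right side is L{e^(-8*t)} = 1/(s + 8).
So (s - 2)Y = 1/(s + 8) + (1).
Isolate Y and clear denominators.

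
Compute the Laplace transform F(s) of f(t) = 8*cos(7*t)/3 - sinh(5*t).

Apply the Laplace transform termwise.
(-1)·[L{sinh(5t)} = 5/(s^2 - 25)]; (8/3)·[L{cos(7t)} = s/(s^2 + 49)].

F(s) = 8*s/(3*(s^2 + 49)) - 5/(s^2 - 25)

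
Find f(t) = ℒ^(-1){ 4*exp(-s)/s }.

The factor e^(-s) signals a time shift by c = 1 (second shifting theorem).
L{4} = 4/s, so L^-1{4/s} = 4.
Hence the inverse is u(t - 1) times that function evaluated at t - 1.

f(t) = Heaviside(t - 1)*(4)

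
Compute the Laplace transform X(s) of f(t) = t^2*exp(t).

L{e^(t)} = 1/(s - 1).
Then apply L{t^2·g(t)} = (-1)^2 d^2/ds^2[G(s)] with G(s) = 1/(s - 1):
differentiating 2 times and applying the sign gives 2/(s - 1)^3.

X(s) = 2/(s - 1)^3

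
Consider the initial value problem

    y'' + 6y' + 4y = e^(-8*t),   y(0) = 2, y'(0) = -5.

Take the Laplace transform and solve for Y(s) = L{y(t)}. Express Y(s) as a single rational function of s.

Apply the Laplace transform to the equation.
With L{y''} = s^2 Y - s·y(0) - y'(0) and L{y'} = sY - y(0), with y(0) = 2, y'(0) = -5: the LHS transforms to (s^2 + 6*s + 4)Y - (2*s + 7).
The right side is L{e^(-8*t)} = 1/(s + 8).
So (s^2 + 6*s + 4)Y = 1/(s + 8) + (2*s + 7).
Isolate Y and clear denominators.

Y(s) = (2*s^2 + 23*s + 57)/(s^3 + 14*s^2 + 52*s + 32)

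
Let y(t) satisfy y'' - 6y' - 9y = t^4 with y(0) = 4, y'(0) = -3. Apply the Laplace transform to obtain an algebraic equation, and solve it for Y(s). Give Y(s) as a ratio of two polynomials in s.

Transform both sides with L{·}.
Using L{y''} = s^2 Y - s·y(0) - y'(0) and L{y'} = sY - y(0), with y(0) = 4, y'(0) = -3, the left side becomes (s^2 - 6*s - 9)Y - (4*s - 27).
The right side is L{t^4} = 24/s^5.
So (s^2 - 6*s - 9)Y = 24/s^5 + (4*s - 27).
Isolate Y and clear denominators.

Y(s) = (4*s^6 - 27*s^5 + 24)/(s^7 - 6*s^6 - 9*s^5)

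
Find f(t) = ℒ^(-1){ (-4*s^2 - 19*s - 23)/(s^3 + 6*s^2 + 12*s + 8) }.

Factor the denominator: s^3 + 6*s^2 + 12*s + 8 = (s + 2)^3.
Partial fraction decomposition gives [-4/(s + 2)] + [-3/(s + 2)^2] + [-1/(s + 2)^3].
Invert each term: -4/(s + 2) ↔ -4e^(-2t); -3/(s + 2)^2 ↔ -3t·e^(-2t); -1/(s + 2)^3 ↔ (-1/2)t^2·e^(-2t).

f(t) = -t^2*exp(-2*t)/2 - 3*t*exp(-2*t) - 4*exp(-2*t)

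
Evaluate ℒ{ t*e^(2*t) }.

(s - 2)^(-2)

L{t} = 1!/s^2 = 1/s^2.
By the first shifting theorem, multiplying by e^(2t) replaces s with s - 2.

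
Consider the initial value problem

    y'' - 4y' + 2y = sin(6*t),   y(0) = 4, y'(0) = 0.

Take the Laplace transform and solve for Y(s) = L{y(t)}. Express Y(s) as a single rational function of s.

Y(s) = (4*s^3 - 16*s^2 + 144*s - 570)/(s^4 - 4*s^3 + 38*s^2 - 144*s + 72)

Take the Laplace transform of both sides.
With L{y''} = s^2 Y - s·y(0) - y'(0) and L{y'} = sY - y(0), with y(0) = 4, y'(0) = 0: the LHS transforms to (s^2 - 4*s + 2)Y - (4*s - 16).
The right side is L{sin(6*t)} = 6/(s^2 + 36).
So (s^2 - 4*s + 2)Y = 6/(s^2 + 36) + (4*s - 16).
Solve for Y(s) and write it as one ratio of polynomials.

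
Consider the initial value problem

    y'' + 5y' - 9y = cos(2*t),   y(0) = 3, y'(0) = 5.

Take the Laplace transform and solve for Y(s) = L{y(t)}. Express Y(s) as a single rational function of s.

Transform both sides with L{·}.
Using L{y''} = s^2 Y - s·y(0) - y'(0) and L{y'} = sY - y(0), with y(0) = 3, y'(0) = 5, the left side becomes (s^2 + 5*s - 9)Y - (3*s + 20).
The right side is L{cos(2*t)} = s/(s^2 + 4).
So (s^2 + 5*s - 9)Y = s/(s^2 + 4) + (3*s + 20).
Isolate Y and clear denominators.

Y(s) = (3*s^3 + 20*s^2 + 13*s + 80)/(s^4 + 5*s^3 - 5*s^2 + 20*s - 36)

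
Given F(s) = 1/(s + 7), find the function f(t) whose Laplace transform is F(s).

f(t) = exp(-7*t)

Since L{e^(-7t)} = 1/(s + 7), the inverse is e^(-7*t).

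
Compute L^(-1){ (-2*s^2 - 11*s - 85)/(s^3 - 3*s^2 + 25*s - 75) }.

Factor the denominator: s^3 - 3*s^2 + 25*s - 75 = (s - 3)*(s^2 + 25).
Partial fraction decomposition gives [-4/(s - 3)] + [2*s/(s^2 + 25)] + [-5/(s^2 + 25)].
Invert each term: -4/(s - 3) ↔ -4e^(3t); 2·s/(s^2 + 25) ↔ 2cos(5t); -1·5/(s^2 + 25) ↔ -sin(5t).

-4*exp(3*t) - sin(5*t) + 2*cos(5*t)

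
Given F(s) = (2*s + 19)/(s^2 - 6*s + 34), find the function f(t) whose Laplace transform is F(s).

Complete the square in the denominator: s^2 - 6*s + 34 = (s - 3)^2 + 5^2.
Split the numerator to match: 2*s + 19 = 2·(s - 3) + 5·5.
Invert each term: 2·(s - 3)/((s - 3)^2 + 25) ↔ 2e^(3t)cos(5t); 5·5/((s - 3)^2 + 25) ↔ 5e^(3t)sin(5t).

f(t) = 5*exp(3*t)*sin(5*t) + 2*exp(3*t)*cos(5*t)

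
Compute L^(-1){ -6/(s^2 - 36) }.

-sinh(6*t)

Since L{sinh(6t)} = 6/(s^2 - 36), the inverse is sinh(6*t), scaled by -1.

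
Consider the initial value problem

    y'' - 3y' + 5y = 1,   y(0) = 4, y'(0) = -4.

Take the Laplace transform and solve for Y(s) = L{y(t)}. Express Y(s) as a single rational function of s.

Take the Laplace transform of both sides.
With L{y''} = s^2 Y - s·y(0) - y'(0) and L{y'} = sY - y(0), with y(0) = 4, y'(0) = -4: the LHS transforms to (s^2 - 3*s + 5)Y - (4*s - 16).
The right side is L{1} = 1/s.
So (s^2 - 3*s + 5)Y = 1/s + (4*s - 16).
Solve for Y(s) and write it as one ratio of polynomials.

Y(s) = (4*s^2 - 16*s + 1)/(s^3 - 3*s^2 + 5*s)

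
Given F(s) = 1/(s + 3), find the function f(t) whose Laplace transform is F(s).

Since L{e^(-3t)} = 1/(s + 3), the inverse is e^(-3*t).

f(t) = exp(-3*t)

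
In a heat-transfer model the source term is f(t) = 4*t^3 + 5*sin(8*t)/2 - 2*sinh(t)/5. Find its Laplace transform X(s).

The transform is linear, so treat each term independently.
(5/2)·[L{sin(8t)} = 8/(s^2 + 64)]; (-2/5)·[L{sinh(t)} = 1/(s^2 - 1)]; (4)·[L{t^3} = 3!/s^4 = 6/s^4].

X(s) = 20/(s^2 + 64) - 2/(5*(s^2 - 1)) + 24/s^4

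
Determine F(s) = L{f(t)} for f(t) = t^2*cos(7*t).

F(s) = 2*s*(s^2 - 147)/(s^2 + 49)^3

L{cos(7t)} = s/(s^2 + 49).
Then apply L{t^2·g(t)} = (-1)^2 d^2/ds^2[G(s)] with G(s) = s/(s^2 + 49):
differentiating 2 times and applying the sign gives 2*s*(s^2 - 147)/(s^2 + 49)^3.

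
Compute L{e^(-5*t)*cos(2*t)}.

L{cos(2t)} = s/(s^2 + 4).
By the first shifting theorem, multiplying by e^(-5t) replaces s with s + 5.

(s + 5)/((s + 5)^2 + 4)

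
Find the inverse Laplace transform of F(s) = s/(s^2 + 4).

cos(2*t)

Since L{cos(2t)} = s/(s^2 + 4), the inverse is cos(2*t).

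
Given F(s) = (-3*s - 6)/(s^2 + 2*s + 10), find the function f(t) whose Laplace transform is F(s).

f(t) = -exp(-t)*sin(3*t) - 3*exp(-t)*cos(3*t)

Complete the square in the denominator: s^2 + 2*s + 10 = (s + 1)^2 + 3^2.
Split the numerator to match: -3*s - 6 = -3·(s + 1) - 1·3.
Invert each term: -3·(s + 1)/((s + 1)^2 + 9) ↔ -3e^(-t)cos(3t); -1·3/((s + 1)^2 + 9) ↔ -e^(-t)sin(3t).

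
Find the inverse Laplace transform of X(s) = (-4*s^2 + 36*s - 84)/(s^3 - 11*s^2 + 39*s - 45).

Factor the denominator: s^3 - 11*s^2 + 39*s - 45 = (s - 5)*(s - 3)^2.
Partial fraction decomposition gives [-3/(s - 3)] + [6/(s - 3)^2] + [-1/(s - 5)].
Invert each term: -3/(s - 3) ↔ -3e^(3t); 6/(s - 3)^2 ↔ 6t·e^(3t); -1/(s - 5) ↔ -e^(5t).

6*t*exp(3*t) - exp(5*t) - 3*exp(3*t)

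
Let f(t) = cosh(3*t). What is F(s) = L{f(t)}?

L{cosh(3t)} = s/(s^2 - 9).

F(s) = s/(s^2 - 9)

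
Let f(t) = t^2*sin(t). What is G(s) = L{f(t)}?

L{sin(t)} = 1/(s^2 + 1).
Then apply L{t^2·g(t)} = (-1)^2 d^2/ds^2[H(s)] with H(s) = 1/(s^2 + 1):
differentiating 2 times and applying the sign gives 2*(3*s^2 - 1)/(s^2 + 1)^3.

G(s) = 2*(3*s^2 - 1)/(s^2 + 1)^3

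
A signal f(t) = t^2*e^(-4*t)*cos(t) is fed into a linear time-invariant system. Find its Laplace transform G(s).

L{cos(t)} = s/(s^2 + 1).
Multiplying by e^(-4t) shifts s → s + 4, so L{e^(-4*t)*cos(t)} = (s + 4)/((s + 4)^2 + 1).
Then apply L{t^2·g(t)} = (-1)^2 d^2/ds^2[H(s)] with H(s) = (s + 4)/((s + 4)^2 + 1):
differentiating 2 times and applying the sign gives 2*(s + 4)*(s^2 + 8*s + 13)/(s^2 + 8*s + 17)^3.

G(s) = 2*(s + 4)*(s^2 + 8*s + 13)/(s^2 + 8*s + 17)^3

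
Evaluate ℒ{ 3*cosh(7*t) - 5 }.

Apply the Laplace transform termwise.
(3)·[L{cosh(7t)} = s/(s^2 - 49)]; L{-5} = -5/s.

3*s/(s^2 - 49) - 5/s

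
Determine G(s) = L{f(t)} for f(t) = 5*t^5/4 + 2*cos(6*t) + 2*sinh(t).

The transform is linear, so treat each term independently.
(5/4)·[L{t^5} = 5!/s^6 = 120/s^6]; (2)·[L{sinh(t)} = 1/(s^2 - 1)]; (2)·[L{cos(6t)} = s/(s^2 + 36)].

G(s) = 2*s/(s^2 + 36) + 2/(s^2 - 1) + 150/s^6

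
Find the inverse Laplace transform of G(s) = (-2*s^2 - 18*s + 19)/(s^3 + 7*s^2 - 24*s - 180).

-5*t*exp(-6*t) - exp(5*t) - exp(-6*t)

Factor the denominator: s^3 + 7*s^2 - 24*s - 180 = (s - 5)*(s + 6)^2.
Partial fraction decomposition gives [-1/(s + 6)] + [-5/(s + 6)^2] + [-1/(s - 5)].
Invert each term: -1/(s + 6) ↔ -e^(-6t); -5/(s + 6)^2 ↔ -5t·e^(-6t); -1/(s - 5) ↔ -e^(5t).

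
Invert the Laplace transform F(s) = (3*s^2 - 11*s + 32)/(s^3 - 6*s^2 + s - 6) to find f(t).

f(t) = 2*exp(6*t) - 5*sin(t) + cos(t)

Factor the denominator: s^3 - 6*s^2 + s - 6 = (s - 6)*(s^2 + 1).
Partial fraction decomposition gives [2/(s - 6)] + [s/(s^2 + 1)] + [-5/(s^2 + 1)].
Invert each term: 2/(s - 6) ↔ 2e^(6t); 1·s/(s^2 + 1) ↔ cos(t); -5·1/(s^2 + 1) ↔ -5sin(t).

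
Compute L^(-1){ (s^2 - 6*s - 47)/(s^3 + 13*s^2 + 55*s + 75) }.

-4*t*exp(-5*t) - 5*exp(-3*t) + 6*exp(-5*t)

Factor the denominator: s^3 + 13*s^2 + 55*s + 75 = (s + 3)*(s + 5)^2.
Partial fraction decomposition gives [6/(s + 5)] + [-4/(s + 5)^2] + [-5/(s + 3)].
Invert each term: 6/(s + 5) ↔ 6e^(-5t); -4/(s + 5)^2 ↔ -4t·e^(-5t); -5/(s + 3) ↔ -5e^(-3t).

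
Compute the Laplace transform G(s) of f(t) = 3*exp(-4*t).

L{3} = 3/s.
By the first shifting theorem, multiplying by e^(-4t) replaces s with s + 4.

G(s) = 3/(s + 4)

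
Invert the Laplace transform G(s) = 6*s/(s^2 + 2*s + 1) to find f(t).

f(t) = -6*t*exp(-t) + 6*exp(-t)

Factor the denominator: s^2 + 2*s + 1 = (s + 1)^2.
Partial fraction decomposition gives [6/(s + 1)] + [-6/(s + 1)^2].
Invert each term: 6/(s + 1) ↔ 6e^(-t); -6/(s + 1)^2 ↔ -6t·e^(-t).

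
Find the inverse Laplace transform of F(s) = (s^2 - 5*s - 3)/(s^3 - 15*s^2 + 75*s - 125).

-3*t^2*exp(5*t)/2 + 5*t*exp(5*t) + exp(5*t)

Factor the denominator: s^3 - 15*s^2 + 75*s - 125 = (s - 5)^3.
Partial fraction decomposition gives [1/(s - 5)] + [5/(s - 5)^2] + [-3/(s - 5)^3].
Invert each term: 1/(s - 5) ↔ e^(5t); 5/(s - 5)^2 ↔ 5t·e^(5t); -3/(s - 5)^3 ↔ (-3/2)t^2·e^(5t).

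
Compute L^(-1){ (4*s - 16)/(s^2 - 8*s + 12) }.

4*exp(4*t)*cosh(2*t)

Rewrite the denominator: s^2 - 8*s + 12 = (s - 4)^2 - 4.
The form in (s - 4) signals a first-shifting-theorem factor e^(4t).
Since L{cosh(2t)} = s/(s^2 - 4), the inverse is e^(4*t)*cosh(2*t), scaled by 4.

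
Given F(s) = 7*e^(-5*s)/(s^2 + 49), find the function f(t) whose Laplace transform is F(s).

f(t) = Heaviside(t - 5)*(sin(7*t - 35))

The factor e^(-5s) signals a time shift by c = 5 (second shifting theorem).
L{sin(7t)} = 7/(s^2 + 49), so L^-1{7/(s^2 + 49)} = sin(7*t).
Hence the inverse is u(t - 5) times that function evaluated at t - 5.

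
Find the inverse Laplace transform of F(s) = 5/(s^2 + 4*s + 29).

exp(-2*t)*sin(5*t)

Rewrite the denominator: s^2 + 4*s + 29 = (s + 2)^2 + 25.
The form in (s + 2) signals a first-shifting-theorem factor e^(-2t).
Since L{sin(5t)} = 5/(s^2 + 25), the inverse is e^(-2*t)*sin(5*t).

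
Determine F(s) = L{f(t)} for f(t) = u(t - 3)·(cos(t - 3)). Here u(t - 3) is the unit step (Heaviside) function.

F(s) = s*exp(-3*s)/(s^2 + 1)

By the second shifting theorem, L{u(t - c)·g(t - c)} = e^(-cs)·G(s) with c = 3 and G(s) = L{g(t)}.
L{cos(t)} = s/(s^2 + 1).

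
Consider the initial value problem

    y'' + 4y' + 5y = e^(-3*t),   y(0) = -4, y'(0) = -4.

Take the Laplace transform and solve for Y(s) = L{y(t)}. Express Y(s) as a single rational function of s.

Y(s) = (-4*s^2 - 32*s - 59)/(s^3 + 7*s^2 + 17*s + 15)

Take the Laplace transform of both sides.
With L{y''} = s^2 Y - s·y(0) - y'(0) and L{y'} = sY - y(0), with y(0) = -4, y'(0) = -4: the LHS transforms to (s^2 + 4*s + 5)Y - (-4*s - 20).
The right side is L{e^(-3*t)} = 1/(s + 3).
So (s^2 + 4*s + 5)Y = 1/(s + 3) + (-4*s - 20).
Solve for Y(s) and write it as one ratio of polynomials.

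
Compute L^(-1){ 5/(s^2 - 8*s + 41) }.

exp(4*t)*sin(5*t)

Rewrite the denominator: s^2 - 8*s + 41 = (s - 4)^2 + 25.
The form in (s - 4) signals a first-shifting-theorem factor e^(4t).
Since L{sin(5t)} = 5/(s^2 + 25), the inverse is e^(4*t)*sin(5*t).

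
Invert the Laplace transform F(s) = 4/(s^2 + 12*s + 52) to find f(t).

f(t) = exp(-6*t)*sin(4*t)

Rewrite the denominator: s^2 + 12*s + 52 = (s + 6)^2 + 16.
The form in (s + 6) signals a first-shifting-theorem factor e^(-6t).
Since L{sin(4t)} = 4/(s^2 + 16), the inverse is e^(-6*t)*sin(4*t).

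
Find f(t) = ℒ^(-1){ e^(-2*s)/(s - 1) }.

f(t) = Heaviside(t - 2)*(exp(t - 2))

The factor e^(-2s) signals a time shift by c = 2 (second shifting theorem).
L{e^(t)} = 1/(s - 1), so L^-1{1/(s - 1)} = e^(t).
Hence the inverse is u(t - 2) times that function evaluated at t - 2.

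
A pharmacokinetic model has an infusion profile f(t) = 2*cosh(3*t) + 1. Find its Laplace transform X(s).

By linearity of the Laplace transform, transform each term separately.
(2)·[L{cosh(3t)} = s/(s^2 - 9)]; L{1} = 1/s.

X(s) = 2*s/(s^2 - 9) + 1/s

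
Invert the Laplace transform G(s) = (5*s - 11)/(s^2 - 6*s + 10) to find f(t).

f(t) = 4*exp(3*t)*sin(t) + 5*exp(3*t)*cos(t)

Complete the square in the denominator: s^2 - 6*s + 10 = (s - 3)^2 + 1^2.
Split the numerator to match: 5*s - 11 = 5·(s - 3) + 4·1.
Invert each term: 5·(s - 3)/((s - 3)^2 + 1) ↔ 5e^(3t)cos(t); 4·1/((s - 3)^2 + 1) ↔ 4e^(3t)sin(t).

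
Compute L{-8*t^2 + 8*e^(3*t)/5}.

By linearity of the Laplace transform, transform each term separately.
(8/5)·[L{e^(3t)} = 1/(s - 3)]; (-8)·[L{t^2} = 2!/s^3 = 2/s^3].

8/(5*(s - 3)) - 16/s^3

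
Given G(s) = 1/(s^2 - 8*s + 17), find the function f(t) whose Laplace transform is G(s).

Rewrite the denominator: s^2 - 8*s + 17 = (s - 4)^2 + 1.
The form in (s - 4) signals a first-shifting-theorem factor e^(4t).
Since L{sin(t)} = 1/(s^2 + 1), the inverse is e^(4*t)*sin(t).

f(t) = exp(4*t)*sin(t)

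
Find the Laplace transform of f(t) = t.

s^(-2)

L{t} = 1!/s^2 = 1/s^2.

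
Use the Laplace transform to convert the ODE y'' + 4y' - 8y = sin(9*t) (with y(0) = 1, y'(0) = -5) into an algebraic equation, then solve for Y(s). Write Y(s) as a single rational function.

Y(s) = (s^3 - s^2 + 81*s - 72)/(s^4 + 4*s^3 + 73*s^2 + 324*s - 648)

Apply the Laplace transform to the equation.
The derivative rules (L{y''} = s^2 Y - s·y(0) - y'(0) and L{y'} = sY - y(0), with y(0) = 1, y'(0) = -5) turn the left side into (s^2 + 4*s - 8)Y - (s - 1).
The right side is L{sin(9*t)} = 9/(s^2 + 81).
So (s^2 + 4*s - 8)Y = 9/(s^2 + 81) + (s - 1).
Solve for Y(s) and write it as one ratio of polynomials.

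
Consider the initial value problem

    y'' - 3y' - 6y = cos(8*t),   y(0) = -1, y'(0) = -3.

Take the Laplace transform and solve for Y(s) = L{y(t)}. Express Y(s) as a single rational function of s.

Y(s) = (-s^3 - 63*s)/(s^4 - 3*s^3 + 58*s^2 - 192*s - 384)

Take the Laplace transform of both sides.
With L{y''} = s^2 Y - s·y(0) - y'(0) and L{y'} = sY - y(0), with y(0) = -1, y'(0) = -3: the LHS transforms to (s^2 - 3*s - 6)Y - (-s).
The right side is L{cos(8*t)} = s/(s^2 + 64).
So (s^2 - 3*s - 6)Y = s/(s^2 + 64) + (-s).
Solve for Y(s) and write it as one ratio of polynomials.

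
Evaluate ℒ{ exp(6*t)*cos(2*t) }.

L{cos(2t)} = s/(s^2 + 4).
By the first shifting theorem, multiplying by e^(6t) replaces s with s - 6.

(s - 6)/((s - 6)^2 + 4)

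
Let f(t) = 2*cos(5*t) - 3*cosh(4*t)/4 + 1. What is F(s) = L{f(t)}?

F(s) = 2*s/(s^2 + 25) - 3*s/(4*(s^2 - 16)) + 1/s

The transform is linear, so treat each term independently.
(-3/4)·[L{cosh(4t)} = s/(s^2 - 16)]; (2)·[L{cos(5t)} = s/(s^2 + 25)]; L{1} = 1/s.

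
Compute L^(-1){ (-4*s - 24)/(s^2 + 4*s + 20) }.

Complete the square in the denominator: s^2 + 4*s + 20 = (s + 2)^2 + 4^2.
Split the numerator to match: -4*s - 24 = -4·(s + 2) - 4·4.
Invert each term: -4·(s + 2)/((s + 2)^2 + 16) ↔ -4e^(-2t)cos(4t); -4·4/((s + 2)^2 + 16) ↔ -4e^(-2t)sin(4t).

-4*exp(-2*t)*sin(4*t) - 4*exp(-2*t)*cos(4*t)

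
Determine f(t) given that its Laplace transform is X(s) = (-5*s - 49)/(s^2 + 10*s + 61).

f(t) = -4*exp(-5*t)*sin(6*t) - 5*exp(-5*t)*cos(6*t)

Complete the square in the denominator: s^2 + 10*s + 61 = (s + 5)^2 + 6^2.
Split the numerator to match: -5*s - 49 = -5·(s + 5) - 4·6.
Invert each term: -5·(s + 5)/((s + 5)^2 + 36) ↔ -5e^(-5t)cos(6t); -4·6/((s + 5)^2 + 36) ↔ -4e^(-5t)sin(6t).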